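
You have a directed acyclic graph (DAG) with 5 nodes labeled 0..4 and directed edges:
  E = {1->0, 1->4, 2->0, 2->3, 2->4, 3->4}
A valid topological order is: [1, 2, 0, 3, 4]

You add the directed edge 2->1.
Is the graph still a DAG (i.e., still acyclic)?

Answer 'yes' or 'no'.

Answer: yes

Derivation:
Given toposort: [1, 2, 0, 3, 4]
Position of 2: index 1; position of 1: index 0
New edge 2->1: backward (u after v in old order)
Backward edge: old toposort is now invalid. Check if this creates a cycle.
Does 1 already reach 2? Reachable from 1: [0, 1, 4]. NO -> still a DAG (reorder needed).
Still a DAG? yes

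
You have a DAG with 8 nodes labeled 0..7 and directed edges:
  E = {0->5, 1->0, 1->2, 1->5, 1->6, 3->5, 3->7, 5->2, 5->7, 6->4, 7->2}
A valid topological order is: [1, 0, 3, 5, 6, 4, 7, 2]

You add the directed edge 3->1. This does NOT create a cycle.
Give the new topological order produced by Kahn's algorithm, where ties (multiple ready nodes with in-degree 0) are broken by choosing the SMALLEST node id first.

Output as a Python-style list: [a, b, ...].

Answer: [3, 1, 0, 5, 6, 4, 7, 2]

Derivation:
Old toposort: [1, 0, 3, 5, 6, 4, 7, 2]
Added edge: 3->1
Position of 3 (2) > position of 1 (0). Must reorder: 3 must now come before 1.
Run Kahn's algorithm (break ties by smallest node id):
  initial in-degrees: [1, 1, 3, 0, 1, 3, 1, 2]
  ready (indeg=0): [3]
  pop 3: indeg[1]->0; indeg[5]->2; indeg[7]->1 | ready=[1] | order so far=[3]
  pop 1: indeg[0]->0; indeg[2]->2; indeg[5]->1; indeg[6]->0 | ready=[0, 6] | order so far=[3, 1]
  pop 0: indeg[5]->0 | ready=[5, 6] | order so far=[3, 1, 0]
  pop 5: indeg[2]->1; indeg[7]->0 | ready=[6, 7] | order so far=[3, 1, 0, 5]
  pop 6: indeg[4]->0 | ready=[4, 7] | order so far=[3, 1, 0, 5, 6]
  pop 4: no out-edges | ready=[7] | order so far=[3, 1, 0, 5, 6, 4]
  pop 7: indeg[2]->0 | ready=[2] | order so far=[3, 1, 0, 5, 6, 4, 7]
  pop 2: no out-edges | ready=[] | order so far=[3, 1, 0, 5, 6, 4, 7, 2]
  Result: [3, 1, 0, 5, 6, 4, 7, 2]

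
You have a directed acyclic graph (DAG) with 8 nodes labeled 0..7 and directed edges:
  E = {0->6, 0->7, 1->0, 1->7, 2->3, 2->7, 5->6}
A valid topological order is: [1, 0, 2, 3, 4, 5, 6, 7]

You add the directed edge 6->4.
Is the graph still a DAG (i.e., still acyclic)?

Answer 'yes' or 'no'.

Given toposort: [1, 0, 2, 3, 4, 5, 6, 7]
Position of 6: index 6; position of 4: index 4
New edge 6->4: backward (u after v in old order)
Backward edge: old toposort is now invalid. Check if this creates a cycle.
Does 4 already reach 6? Reachable from 4: [4]. NO -> still a DAG (reorder needed).
Still a DAG? yes

Answer: yes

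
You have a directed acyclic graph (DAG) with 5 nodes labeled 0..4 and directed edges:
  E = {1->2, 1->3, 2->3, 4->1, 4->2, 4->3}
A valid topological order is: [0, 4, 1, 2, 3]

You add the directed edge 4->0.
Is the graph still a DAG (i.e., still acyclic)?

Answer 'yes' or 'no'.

Given toposort: [0, 4, 1, 2, 3]
Position of 4: index 1; position of 0: index 0
New edge 4->0: backward (u after v in old order)
Backward edge: old toposort is now invalid. Check if this creates a cycle.
Does 0 already reach 4? Reachable from 0: [0]. NO -> still a DAG (reorder needed).
Still a DAG? yes

Answer: yes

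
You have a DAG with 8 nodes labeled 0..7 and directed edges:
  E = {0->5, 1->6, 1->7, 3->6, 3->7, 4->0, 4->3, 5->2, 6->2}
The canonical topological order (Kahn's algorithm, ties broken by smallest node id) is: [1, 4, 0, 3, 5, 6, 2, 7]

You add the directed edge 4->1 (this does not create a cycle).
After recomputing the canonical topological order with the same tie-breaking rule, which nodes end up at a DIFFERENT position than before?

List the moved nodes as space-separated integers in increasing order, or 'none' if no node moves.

Old toposort: [1, 4, 0, 3, 5, 6, 2, 7]
Added edge 4->1
Recompute Kahn (smallest-id tiebreak):
  initial in-degrees: [1, 1, 2, 1, 0, 1, 2, 2]
  ready (indeg=0): [4]
  pop 4: indeg[0]->0; indeg[1]->0; indeg[3]->0 | ready=[0, 1, 3] | order so far=[4]
  pop 0: indeg[5]->0 | ready=[1, 3, 5] | order so far=[4, 0]
  pop 1: indeg[6]->1; indeg[7]->1 | ready=[3, 5] | order so far=[4, 0, 1]
  pop 3: indeg[6]->0; indeg[7]->0 | ready=[5, 6, 7] | order so far=[4, 0, 1, 3]
  pop 5: indeg[2]->1 | ready=[6, 7] | order so far=[4, 0, 1, 3, 5]
  pop 6: indeg[2]->0 | ready=[2, 7] | order so far=[4, 0, 1, 3, 5, 6]
  pop 2: no out-edges | ready=[7] | order so far=[4, 0, 1, 3, 5, 6, 2]
  pop 7: no out-edges | ready=[] | order so far=[4, 0, 1, 3, 5, 6, 2, 7]
New canonical toposort: [4, 0, 1, 3, 5, 6, 2, 7]
Compare positions:
  Node 0: index 2 -> 1 (moved)
  Node 1: index 0 -> 2 (moved)
  Node 2: index 6 -> 6 (same)
  Node 3: index 3 -> 3 (same)
  Node 4: index 1 -> 0 (moved)
  Node 5: index 4 -> 4 (same)
  Node 6: index 5 -> 5 (same)
  Node 7: index 7 -> 7 (same)
Nodes that changed position: 0 1 4

Answer: 0 1 4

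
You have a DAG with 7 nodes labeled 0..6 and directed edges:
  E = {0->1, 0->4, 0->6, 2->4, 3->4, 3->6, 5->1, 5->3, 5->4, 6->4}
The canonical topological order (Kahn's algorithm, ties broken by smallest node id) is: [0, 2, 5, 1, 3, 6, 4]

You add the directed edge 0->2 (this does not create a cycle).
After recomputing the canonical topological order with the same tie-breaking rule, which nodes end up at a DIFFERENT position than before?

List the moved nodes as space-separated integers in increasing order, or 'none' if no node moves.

Answer: none

Derivation:
Old toposort: [0, 2, 5, 1, 3, 6, 4]
Added edge 0->2
Recompute Kahn (smallest-id tiebreak):
  initial in-degrees: [0, 2, 1, 1, 5, 0, 2]
  ready (indeg=0): [0, 5]
  pop 0: indeg[1]->1; indeg[2]->0; indeg[4]->4; indeg[6]->1 | ready=[2, 5] | order so far=[0]
  pop 2: indeg[4]->3 | ready=[5] | order so far=[0, 2]
  pop 5: indeg[1]->0; indeg[3]->0; indeg[4]->2 | ready=[1, 3] | order so far=[0, 2, 5]
  pop 1: no out-edges | ready=[3] | order so far=[0, 2, 5, 1]
  pop 3: indeg[4]->1; indeg[6]->0 | ready=[6] | order so far=[0, 2, 5, 1, 3]
  pop 6: indeg[4]->0 | ready=[4] | order so far=[0, 2, 5, 1, 3, 6]
  pop 4: no out-edges | ready=[] | order so far=[0, 2, 5, 1, 3, 6, 4]
New canonical toposort: [0, 2, 5, 1, 3, 6, 4]
Compare positions:
  Node 0: index 0 -> 0 (same)
  Node 1: index 3 -> 3 (same)
  Node 2: index 1 -> 1 (same)
  Node 3: index 4 -> 4 (same)
  Node 4: index 6 -> 6 (same)
  Node 5: index 2 -> 2 (same)
  Node 6: index 5 -> 5 (same)
Nodes that changed position: none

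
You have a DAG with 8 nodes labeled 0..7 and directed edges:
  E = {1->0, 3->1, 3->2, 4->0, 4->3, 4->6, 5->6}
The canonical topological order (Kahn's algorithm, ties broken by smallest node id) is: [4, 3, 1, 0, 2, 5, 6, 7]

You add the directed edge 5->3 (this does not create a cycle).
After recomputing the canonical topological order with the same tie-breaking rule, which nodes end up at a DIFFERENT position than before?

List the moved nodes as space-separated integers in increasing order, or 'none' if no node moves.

Old toposort: [4, 3, 1, 0, 2, 5, 6, 7]
Added edge 5->3
Recompute Kahn (smallest-id tiebreak):
  initial in-degrees: [2, 1, 1, 2, 0, 0, 2, 0]
  ready (indeg=0): [4, 5, 7]
  pop 4: indeg[0]->1; indeg[3]->1; indeg[6]->1 | ready=[5, 7] | order so far=[4]
  pop 5: indeg[3]->0; indeg[6]->0 | ready=[3, 6, 7] | order so far=[4, 5]
  pop 3: indeg[1]->0; indeg[2]->0 | ready=[1, 2, 6, 7] | order so far=[4, 5, 3]
  pop 1: indeg[0]->0 | ready=[0, 2, 6, 7] | order so far=[4, 5, 3, 1]
  pop 0: no out-edges | ready=[2, 6, 7] | order so far=[4, 5, 3, 1, 0]
  pop 2: no out-edges | ready=[6, 7] | order so far=[4, 5, 3, 1, 0, 2]
  pop 6: no out-edges | ready=[7] | order so far=[4, 5, 3, 1, 0, 2, 6]
  pop 7: no out-edges | ready=[] | order so far=[4, 5, 3, 1, 0, 2, 6, 7]
New canonical toposort: [4, 5, 3, 1, 0, 2, 6, 7]
Compare positions:
  Node 0: index 3 -> 4 (moved)
  Node 1: index 2 -> 3 (moved)
  Node 2: index 4 -> 5 (moved)
  Node 3: index 1 -> 2 (moved)
  Node 4: index 0 -> 0 (same)
  Node 5: index 5 -> 1 (moved)
  Node 6: index 6 -> 6 (same)
  Node 7: index 7 -> 7 (same)
Nodes that changed position: 0 1 2 3 5

Answer: 0 1 2 3 5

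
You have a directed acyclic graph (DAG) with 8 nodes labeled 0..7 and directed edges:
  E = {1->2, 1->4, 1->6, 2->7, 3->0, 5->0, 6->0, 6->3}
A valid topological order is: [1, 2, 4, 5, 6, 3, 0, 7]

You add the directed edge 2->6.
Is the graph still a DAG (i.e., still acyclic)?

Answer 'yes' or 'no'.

Answer: yes

Derivation:
Given toposort: [1, 2, 4, 5, 6, 3, 0, 7]
Position of 2: index 1; position of 6: index 4
New edge 2->6: forward
Forward edge: respects the existing order. Still a DAG, same toposort still valid.
Still a DAG? yes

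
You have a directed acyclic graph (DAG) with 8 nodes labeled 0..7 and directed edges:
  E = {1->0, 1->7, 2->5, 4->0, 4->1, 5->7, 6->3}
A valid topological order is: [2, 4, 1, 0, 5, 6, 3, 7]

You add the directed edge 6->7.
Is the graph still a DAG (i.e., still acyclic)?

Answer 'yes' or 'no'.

Given toposort: [2, 4, 1, 0, 5, 6, 3, 7]
Position of 6: index 5; position of 7: index 7
New edge 6->7: forward
Forward edge: respects the existing order. Still a DAG, same toposort still valid.
Still a DAG? yes

Answer: yes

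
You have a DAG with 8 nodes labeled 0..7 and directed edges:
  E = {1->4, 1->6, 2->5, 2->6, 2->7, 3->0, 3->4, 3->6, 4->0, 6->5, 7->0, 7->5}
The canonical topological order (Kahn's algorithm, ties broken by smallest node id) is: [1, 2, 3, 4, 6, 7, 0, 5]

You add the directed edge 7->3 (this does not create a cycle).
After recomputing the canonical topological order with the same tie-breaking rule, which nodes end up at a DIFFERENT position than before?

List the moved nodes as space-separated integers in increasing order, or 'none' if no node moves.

Old toposort: [1, 2, 3, 4, 6, 7, 0, 5]
Added edge 7->3
Recompute Kahn (smallest-id tiebreak):
  initial in-degrees: [3, 0, 0, 1, 2, 3, 3, 1]
  ready (indeg=0): [1, 2]
  pop 1: indeg[4]->1; indeg[6]->2 | ready=[2] | order so far=[1]
  pop 2: indeg[5]->2; indeg[6]->1; indeg[7]->0 | ready=[7] | order so far=[1, 2]
  pop 7: indeg[0]->2; indeg[3]->0; indeg[5]->1 | ready=[3] | order so far=[1, 2, 7]
  pop 3: indeg[0]->1; indeg[4]->0; indeg[6]->0 | ready=[4, 6] | order so far=[1, 2, 7, 3]
  pop 4: indeg[0]->0 | ready=[0, 6] | order so far=[1, 2, 7, 3, 4]
  pop 0: no out-edges | ready=[6] | order so far=[1, 2, 7, 3, 4, 0]
  pop 6: indeg[5]->0 | ready=[5] | order so far=[1, 2, 7, 3, 4, 0, 6]
  pop 5: no out-edges | ready=[] | order so far=[1, 2, 7, 3, 4, 0, 6, 5]
New canonical toposort: [1, 2, 7, 3, 4, 0, 6, 5]
Compare positions:
  Node 0: index 6 -> 5 (moved)
  Node 1: index 0 -> 0 (same)
  Node 2: index 1 -> 1 (same)
  Node 3: index 2 -> 3 (moved)
  Node 4: index 3 -> 4 (moved)
  Node 5: index 7 -> 7 (same)
  Node 6: index 4 -> 6 (moved)
  Node 7: index 5 -> 2 (moved)
Nodes that changed position: 0 3 4 6 7

Answer: 0 3 4 6 7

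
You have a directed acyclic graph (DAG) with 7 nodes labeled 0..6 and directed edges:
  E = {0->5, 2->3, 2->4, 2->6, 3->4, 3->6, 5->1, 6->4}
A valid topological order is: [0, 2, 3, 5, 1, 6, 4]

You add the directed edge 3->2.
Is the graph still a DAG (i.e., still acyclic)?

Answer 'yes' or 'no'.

Answer: no

Derivation:
Given toposort: [0, 2, 3, 5, 1, 6, 4]
Position of 3: index 2; position of 2: index 1
New edge 3->2: backward (u after v in old order)
Backward edge: old toposort is now invalid. Check if this creates a cycle.
Does 2 already reach 3? Reachable from 2: [2, 3, 4, 6]. YES -> cycle!
Still a DAG? no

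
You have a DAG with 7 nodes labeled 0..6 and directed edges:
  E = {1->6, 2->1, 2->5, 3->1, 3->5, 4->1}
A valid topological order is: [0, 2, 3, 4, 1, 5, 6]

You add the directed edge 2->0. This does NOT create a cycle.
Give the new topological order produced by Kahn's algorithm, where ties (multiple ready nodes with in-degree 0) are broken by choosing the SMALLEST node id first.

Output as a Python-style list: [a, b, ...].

Old toposort: [0, 2, 3, 4, 1, 5, 6]
Added edge: 2->0
Position of 2 (1) > position of 0 (0). Must reorder: 2 must now come before 0.
Run Kahn's algorithm (break ties by smallest node id):
  initial in-degrees: [1, 3, 0, 0, 0, 2, 1]
  ready (indeg=0): [2, 3, 4]
  pop 2: indeg[0]->0; indeg[1]->2; indeg[5]->1 | ready=[0, 3, 4] | order so far=[2]
  pop 0: no out-edges | ready=[3, 4] | order so far=[2, 0]
  pop 3: indeg[1]->1; indeg[5]->0 | ready=[4, 5] | order so far=[2, 0, 3]
  pop 4: indeg[1]->0 | ready=[1, 5] | order so far=[2, 0, 3, 4]
  pop 1: indeg[6]->0 | ready=[5, 6] | order so far=[2, 0, 3, 4, 1]
  pop 5: no out-edges | ready=[6] | order so far=[2, 0, 3, 4, 1, 5]
  pop 6: no out-edges | ready=[] | order so far=[2, 0, 3, 4, 1, 5, 6]
  Result: [2, 0, 3, 4, 1, 5, 6]

Answer: [2, 0, 3, 4, 1, 5, 6]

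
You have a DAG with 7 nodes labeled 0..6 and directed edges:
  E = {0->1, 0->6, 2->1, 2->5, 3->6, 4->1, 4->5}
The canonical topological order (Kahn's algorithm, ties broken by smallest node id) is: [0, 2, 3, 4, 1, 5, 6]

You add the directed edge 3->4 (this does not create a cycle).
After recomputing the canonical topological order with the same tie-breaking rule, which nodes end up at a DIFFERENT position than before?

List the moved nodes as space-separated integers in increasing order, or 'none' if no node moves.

Answer: none

Derivation:
Old toposort: [0, 2, 3, 4, 1, 5, 6]
Added edge 3->4
Recompute Kahn (smallest-id tiebreak):
  initial in-degrees: [0, 3, 0, 0, 1, 2, 2]
  ready (indeg=0): [0, 2, 3]
  pop 0: indeg[1]->2; indeg[6]->1 | ready=[2, 3] | order so far=[0]
  pop 2: indeg[1]->1; indeg[5]->1 | ready=[3] | order so far=[0, 2]
  pop 3: indeg[4]->0; indeg[6]->0 | ready=[4, 6] | order so far=[0, 2, 3]
  pop 4: indeg[1]->0; indeg[5]->0 | ready=[1, 5, 6] | order so far=[0, 2, 3, 4]
  pop 1: no out-edges | ready=[5, 6] | order so far=[0, 2, 3, 4, 1]
  pop 5: no out-edges | ready=[6] | order so far=[0, 2, 3, 4, 1, 5]
  pop 6: no out-edges | ready=[] | order so far=[0, 2, 3, 4, 1, 5, 6]
New canonical toposort: [0, 2, 3, 4, 1, 5, 6]
Compare positions:
  Node 0: index 0 -> 0 (same)
  Node 1: index 4 -> 4 (same)
  Node 2: index 1 -> 1 (same)
  Node 3: index 2 -> 2 (same)
  Node 4: index 3 -> 3 (same)
  Node 5: index 5 -> 5 (same)
  Node 6: index 6 -> 6 (same)
Nodes that changed position: none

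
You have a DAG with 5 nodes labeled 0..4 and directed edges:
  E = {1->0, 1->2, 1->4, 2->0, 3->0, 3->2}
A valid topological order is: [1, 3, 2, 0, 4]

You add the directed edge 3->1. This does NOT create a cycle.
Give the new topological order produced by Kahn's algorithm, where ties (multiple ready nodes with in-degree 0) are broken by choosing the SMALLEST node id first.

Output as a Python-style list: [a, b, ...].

Answer: [3, 1, 2, 0, 4]

Derivation:
Old toposort: [1, 3, 2, 0, 4]
Added edge: 3->1
Position of 3 (1) > position of 1 (0). Must reorder: 3 must now come before 1.
Run Kahn's algorithm (break ties by smallest node id):
  initial in-degrees: [3, 1, 2, 0, 1]
  ready (indeg=0): [3]
  pop 3: indeg[0]->2; indeg[1]->0; indeg[2]->1 | ready=[1] | order so far=[3]
  pop 1: indeg[0]->1; indeg[2]->0; indeg[4]->0 | ready=[2, 4] | order so far=[3, 1]
  pop 2: indeg[0]->0 | ready=[0, 4] | order so far=[3, 1, 2]
  pop 0: no out-edges | ready=[4] | order so far=[3, 1, 2, 0]
  pop 4: no out-edges | ready=[] | order so far=[3, 1, 2, 0, 4]
  Result: [3, 1, 2, 0, 4]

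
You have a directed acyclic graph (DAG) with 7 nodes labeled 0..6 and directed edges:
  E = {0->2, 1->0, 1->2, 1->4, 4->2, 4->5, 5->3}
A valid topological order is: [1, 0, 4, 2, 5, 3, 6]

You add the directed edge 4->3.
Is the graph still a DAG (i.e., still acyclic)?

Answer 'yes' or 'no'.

Given toposort: [1, 0, 4, 2, 5, 3, 6]
Position of 4: index 2; position of 3: index 5
New edge 4->3: forward
Forward edge: respects the existing order. Still a DAG, same toposort still valid.
Still a DAG? yes

Answer: yes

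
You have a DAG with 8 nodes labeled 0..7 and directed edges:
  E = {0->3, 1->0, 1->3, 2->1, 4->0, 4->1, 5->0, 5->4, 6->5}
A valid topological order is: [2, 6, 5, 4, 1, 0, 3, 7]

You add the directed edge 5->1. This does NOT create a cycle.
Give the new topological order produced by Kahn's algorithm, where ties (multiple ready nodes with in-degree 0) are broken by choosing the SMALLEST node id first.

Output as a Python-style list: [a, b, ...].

Old toposort: [2, 6, 5, 4, 1, 0, 3, 7]
Added edge: 5->1
Position of 5 (2) < position of 1 (4). Old order still valid.
Run Kahn's algorithm (break ties by smallest node id):
  initial in-degrees: [3, 3, 0, 2, 1, 1, 0, 0]
  ready (indeg=0): [2, 6, 7]
  pop 2: indeg[1]->2 | ready=[6, 7] | order so far=[2]
  pop 6: indeg[5]->0 | ready=[5, 7] | order so far=[2, 6]
  pop 5: indeg[0]->2; indeg[1]->1; indeg[4]->0 | ready=[4, 7] | order so far=[2, 6, 5]
  pop 4: indeg[0]->1; indeg[1]->0 | ready=[1, 7] | order so far=[2, 6, 5, 4]
  pop 1: indeg[0]->0; indeg[3]->1 | ready=[0, 7] | order so far=[2, 6, 5, 4, 1]
  pop 0: indeg[3]->0 | ready=[3, 7] | order so far=[2, 6, 5, 4, 1, 0]
  pop 3: no out-edges | ready=[7] | order so far=[2, 6, 5, 4, 1, 0, 3]
  pop 7: no out-edges | ready=[] | order so far=[2, 6, 5, 4, 1, 0, 3, 7]
  Result: [2, 6, 5, 4, 1, 0, 3, 7]

Answer: [2, 6, 5, 4, 1, 0, 3, 7]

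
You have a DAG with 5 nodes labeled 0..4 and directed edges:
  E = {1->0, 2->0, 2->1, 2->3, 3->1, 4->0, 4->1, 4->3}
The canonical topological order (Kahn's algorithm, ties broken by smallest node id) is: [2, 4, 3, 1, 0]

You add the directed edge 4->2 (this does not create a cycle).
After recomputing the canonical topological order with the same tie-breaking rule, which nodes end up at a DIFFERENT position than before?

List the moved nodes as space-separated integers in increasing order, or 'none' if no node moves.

Old toposort: [2, 4, 3, 1, 0]
Added edge 4->2
Recompute Kahn (smallest-id tiebreak):
  initial in-degrees: [3, 3, 1, 2, 0]
  ready (indeg=0): [4]
  pop 4: indeg[0]->2; indeg[1]->2; indeg[2]->0; indeg[3]->1 | ready=[2] | order so far=[4]
  pop 2: indeg[0]->1; indeg[1]->1; indeg[3]->0 | ready=[3] | order so far=[4, 2]
  pop 3: indeg[1]->0 | ready=[1] | order so far=[4, 2, 3]
  pop 1: indeg[0]->0 | ready=[0] | order so far=[4, 2, 3, 1]
  pop 0: no out-edges | ready=[] | order so far=[4, 2, 3, 1, 0]
New canonical toposort: [4, 2, 3, 1, 0]
Compare positions:
  Node 0: index 4 -> 4 (same)
  Node 1: index 3 -> 3 (same)
  Node 2: index 0 -> 1 (moved)
  Node 3: index 2 -> 2 (same)
  Node 4: index 1 -> 0 (moved)
Nodes that changed position: 2 4

Answer: 2 4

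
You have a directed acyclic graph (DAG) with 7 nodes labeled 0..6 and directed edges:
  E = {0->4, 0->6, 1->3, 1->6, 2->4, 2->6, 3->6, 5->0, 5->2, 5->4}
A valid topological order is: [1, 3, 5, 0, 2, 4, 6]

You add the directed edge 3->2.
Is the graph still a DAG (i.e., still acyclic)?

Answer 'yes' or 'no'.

Answer: yes

Derivation:
Given toposort: [1, 3, 5, 0, 2, 4, 6]
Position of 3: index 1; position of 2: index 4
New edge 3->2: forward
Forward edge: respects the existing order. Still a DAG, same toposort still valid.
Still a DAG? yes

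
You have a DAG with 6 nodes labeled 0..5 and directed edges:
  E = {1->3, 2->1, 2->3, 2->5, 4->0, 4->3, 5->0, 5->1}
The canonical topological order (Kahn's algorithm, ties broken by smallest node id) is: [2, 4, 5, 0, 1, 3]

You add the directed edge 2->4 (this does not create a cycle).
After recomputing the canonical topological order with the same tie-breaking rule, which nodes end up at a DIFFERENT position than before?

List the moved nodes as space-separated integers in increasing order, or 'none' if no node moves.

Old toposort: [2, 4, 5, 0, 1, 3]
Added edge 2->4
Recompute Kahn (smallest-id tiebreak):
  initial in-degrees: [2, 2, 0, 3, 1, 1]
  ready (indeg=0): [2]
  pop 2: indeg[1]->1; indeg[3]->2; indeg[4]->0; indeg[5]->0 | ready=[4, 5] | order so far=[2]
  pop 4: indeg[0]->1; indeg[3]->1 | ready=[5] | order so far=[2, 4]
  pop 5: indeg[0]->0; indeg[1]->0 | ready=[0, 1] | order so far=[2, 4, 5]
  pop 0: no out-edges | ready=[1] | order so far=[2, 4, 5, 0]
  pop 1: indeg[3]->0 | ready=[3] | order so far=[2, 4, 5, 0, 1]
  pop 3: no out-edges | ready=[] | order so far=[2, 4, 5, 0, 1, 3]
New canonical toposort: [2, 4, 5, 0, 1, 3]
Compare positions:
  Node 0: index 3 -> 3 (same)
  Node 1: index 4 -> 4 (same)
  Node 2: index 0 -> 0 (same)
  Node 3: index 5 -> 5 (same)
  Node 4: index 1 -> 1 (same)
  Node 5: index 2 -> 2 (same)
Nodes that changed position: none

Answer: none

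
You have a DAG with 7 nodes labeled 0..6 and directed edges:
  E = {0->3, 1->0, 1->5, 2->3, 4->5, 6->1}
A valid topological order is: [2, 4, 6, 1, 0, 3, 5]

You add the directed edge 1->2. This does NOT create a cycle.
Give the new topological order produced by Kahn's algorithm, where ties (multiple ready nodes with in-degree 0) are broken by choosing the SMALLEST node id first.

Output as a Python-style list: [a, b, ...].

Answer: [4, 6, 1, 0, 2, 3, 5]

Derivation:
Old toposort: [2, 4, 6, 1, 0, 3, 5]
Added edge: 1->2
Position of 1 (3) > position of 2 (0). Must reorder: 1 must now come before 2.
Run Kahn's algorithm (break ties by smallest node id):
  initial in-degrees: [1, 1, 1, 2, 0, 2, 0]
  ready (indeg=0): [4, 6]
  pop 4: indeg[5]->1 | ready=[6] | order so far=[4]
  pop 6: indeg[1]->0 | ready=[1] | order so far=[4, 6]
  pop 1: indeg[0]->0; indeg[2]->0; indeg[5]->0 | ready=[0, 2, 5] | order so far=[4, 6, 1]
  pop 0: indeg[3]->1 | ready=[2, 5] | order so far=[4, 6, 1, 0]
  pop 2: indeg[3]->0 | ready=[3, 5] | order so far=[4, 6, 1, 0, 2]
  pop 3: no out-edges | ready=[5] | order so far=[4, 6, 1, 0, 2, 3]
  pop 5: no out-edges | ready=[] | order so far=[4, 6, 1, 0, 2, 3, 5]
  Result: [4, 6, 1, 0, 2, 3, 5]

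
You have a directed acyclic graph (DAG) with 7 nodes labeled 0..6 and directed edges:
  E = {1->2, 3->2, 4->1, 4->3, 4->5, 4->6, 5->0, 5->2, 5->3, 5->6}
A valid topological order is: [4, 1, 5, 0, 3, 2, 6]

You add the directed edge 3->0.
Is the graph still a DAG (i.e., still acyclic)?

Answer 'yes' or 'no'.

Given toposort: [4, 1, 5, 0, 3, 2, 6]
Position of 3: index 4; position of 0: index 3
New edge 3->0: backward (u after v in old order)
Backward edge: old toposort is now invalid. Check if this creates a cycle.
Does 0 already reach 3? Reachable from 0: [0]. NO -> still a DAG (reorder needed).
Still a DAG? yes

Answer: yes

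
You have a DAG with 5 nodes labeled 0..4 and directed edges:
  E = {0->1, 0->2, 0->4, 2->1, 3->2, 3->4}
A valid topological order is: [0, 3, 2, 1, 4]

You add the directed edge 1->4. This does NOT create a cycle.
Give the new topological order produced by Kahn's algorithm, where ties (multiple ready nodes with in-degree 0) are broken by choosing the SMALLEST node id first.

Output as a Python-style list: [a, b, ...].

Old toposort: [0, 3, 2, 1, 4]
Added edge: 1->4
Position of 1 (3) < position of 4 (4). Old order still valid.
Run Kahn's algorithm (break ties by smallest node id):
  initial in-degrees: [0, 2, 2, 0, 3]
  ready (indeg=0): [0, 3]
  pop 0: indeg[1]->1; indeg[2]->1; indeg[4]->2 | ready=[3] | order so far=[0]
  pop 3: indeg[2]->0; indeg[4]->1 | ready=[2] | order so far=[0, 3]
  pop 2: indeg[1]->0 | ready=[1] | order so far=[0, 3, 2]
  pop 1: indeg[4]->0 | ready=[4] | order so far=[0, 3, 2, 1]
  pop 4: no out-edges | ready=[] | order so far=[0, 3, 2, 1, 4]
  Result: [0, 3, 2, 1, 4]

Answer: [0, 3, 2, 1, 4]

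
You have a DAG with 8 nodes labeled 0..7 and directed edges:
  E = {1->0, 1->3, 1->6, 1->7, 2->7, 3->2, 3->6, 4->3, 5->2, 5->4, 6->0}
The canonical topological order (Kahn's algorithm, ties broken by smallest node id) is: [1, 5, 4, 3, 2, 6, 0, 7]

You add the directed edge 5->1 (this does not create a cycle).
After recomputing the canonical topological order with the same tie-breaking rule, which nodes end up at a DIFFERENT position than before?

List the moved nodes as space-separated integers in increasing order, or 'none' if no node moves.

Answer: 1 5

Derivation:
Old toposort: [1, 5, 4, 3, 2, 6, 0, 7]
Added edge 5->1
Recompute Kahn (smallest-id tiebreak):
  initial in-degrees: [2, 1, 2, 2, 1, 0, 2, 2]
  ready (indeg=0): [5]
  pop 5: indeg[1]->0; indeg[2]->1; indeg[4]->0 | ready=[1, 4] | order so far=[5]
  pop 1: indeg[0]->1; indeg[3]->1; indeg[6]->1; indeg[7]->1 | ready=[4] | order so far=[5, 1]
  pop 4: indeg[3]->0 | ready=[3] | order so far=[5, 1, 4]
  pop 3: indeg[2]->0; indeg[6]->0 | ready=[2, 6] | order so far=[5, 1, 4, 3]
  pop 2: indeg[7]->0 | ready=[6, 7] | order so far=[5, 1, 4, 3, 2]
  pop 6: indeg[0]->0 | ready=[0, 7] | order so far=[5, 1, 4, 3, 2, 6]
  pop 0: no out-edges | ready=[7] | order so far=[5, 1, 4, 3, 2, 6, 0]
  pop 7: no out-edges | ready=[] | order so far=[5, 1, 4, 3, 2, 6, 0, 7]
New canonical toposort: [5, 1, 4, 3, 2, 6, 0, 7]
Compare positions:
  Node 0: index 6 -> 6 (same)
  Node 1: index 0 -> 1 (moved)
  Node 2: index 4 -> 4 (same)
  Node 3: index 3 -> 3 (same)
  Node 4: index 2 -> 2 (same)
  Node 5: index 1 -> 0 (moved)
  Node 6: index 5 -> 5 (same)
  Node 7: index 7 -> 7 (same)
Nodes that changed position: 1 5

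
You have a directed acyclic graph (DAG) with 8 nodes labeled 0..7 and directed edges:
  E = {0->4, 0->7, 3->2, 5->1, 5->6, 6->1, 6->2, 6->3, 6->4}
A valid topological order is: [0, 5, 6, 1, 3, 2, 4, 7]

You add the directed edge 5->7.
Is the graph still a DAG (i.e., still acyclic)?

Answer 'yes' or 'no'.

Given toposort: [0, 5, 6, 1, 3, 2, 4, 7]
Position of 5: index 1; position of 7: index 7
New edge 5->7: forward
Forward edge: respects the existing order. Still a DAG, same toposort still valid.
Still a DAG? yes

Answer: yes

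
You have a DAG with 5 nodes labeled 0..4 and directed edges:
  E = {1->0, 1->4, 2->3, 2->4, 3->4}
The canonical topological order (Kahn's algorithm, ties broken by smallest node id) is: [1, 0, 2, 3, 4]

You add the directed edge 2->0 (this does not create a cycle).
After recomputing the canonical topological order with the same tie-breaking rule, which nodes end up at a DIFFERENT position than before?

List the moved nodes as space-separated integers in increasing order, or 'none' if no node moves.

Old toposort: [1, 0, 2, 3, 4]
Added edge 2->0
Recompute Kahn (smallest-id tiebreak):
  initial in-degrees: [2, 0, 0, 1, 3]
  ready (indeg=0): [1, 2]
  pop 1: indeg[0]->1; indeg[4]->2 | ready=[2] | order so far=[1]
  pop 2: indeg[0]->0; indeg[3]->0; indeg[4]->1 | ready=[0, 3] | order so far=[1, 2]
  pop 0: no out-edges | ready=[3] | order so far=[1, 2, 0]
  pop 3: indeg[4]->0 | ready=[4] | order so far=[1, 2, 0, 3]
  pop 4: no out-edges | ready=[] | order so far=[1, 2, 0, 3, 4]
New canonical toposort: [1, 2, 0, 3, 4]
Compare positions:
  Node 0: index 1 -> 2 (moved)
  Node 1: index 0 -> 0 (same)
  Node 2: index 2 -> 1 (moved)
  Node 3: index 3 -> 3 (same)
  Node 4: index 4 -> 4 (same)
Nodes that changed position: 0 2

Answer: 0 2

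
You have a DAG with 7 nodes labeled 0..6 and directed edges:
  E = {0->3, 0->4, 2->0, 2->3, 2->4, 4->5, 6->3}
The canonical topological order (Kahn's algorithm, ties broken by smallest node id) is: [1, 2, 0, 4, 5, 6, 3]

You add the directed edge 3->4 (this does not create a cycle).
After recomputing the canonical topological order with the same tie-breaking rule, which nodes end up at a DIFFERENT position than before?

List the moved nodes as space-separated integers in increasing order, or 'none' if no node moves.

Old toposort: [1, 2, 0, 4, 5, 6, 3]
Added edge 3->4
Recompute Kahn (smallest-id tiebreak):
  initial in-degrees: [1, 0, 0, 3, 3, 1, 0]
  ready (indeg=0): [1, 2, 6]
  pop 1: no out-edges | ready=[2, 6] | order so far=[1]
  pop 2: indeg[0]->0; indeg[3]->2; indeg[4]->2 | ready=[0, 6] | order so far=[1, 2]
  pop 0: indeg[3]->1; indeg[4]->1 | ready=[6] | order so far=[1, 2, 0]
  pop 6: indeg[3]->0 | ready=[3] | order so far=[1, 2, 0, 6]
  pop 3: indeg[4]->0 | ready=[4] | order so far=[1, 2, 0, 6, 3]
  pop 4: indeg[5]->0 | ready=[5] | order so far=[1, 2, 0, 6, 3, 4]
  pop 5: no out-edges | ready=[] | order so far=[1, 2, 0, 6, 3, 4, 5]
New canonical toposort: [1, 2, 0, 6, 3, 4, 5]
Compare positions:
  Node 0: index 2 -> 2 (same)
  Node 1: index 0 -> 0 (same)
  Node 2: index 1 -> 1 (same)
  Node 3: index 6 -> 4 (moved)
  Node 4: index 3 -> 5 (moved)
  Node 5: index 4 -> 6 (moved)
  Node 6: index 5 -> 3 (moved)
Nodes that changed position: 3 4 5 6

Answer: 3 4 5 6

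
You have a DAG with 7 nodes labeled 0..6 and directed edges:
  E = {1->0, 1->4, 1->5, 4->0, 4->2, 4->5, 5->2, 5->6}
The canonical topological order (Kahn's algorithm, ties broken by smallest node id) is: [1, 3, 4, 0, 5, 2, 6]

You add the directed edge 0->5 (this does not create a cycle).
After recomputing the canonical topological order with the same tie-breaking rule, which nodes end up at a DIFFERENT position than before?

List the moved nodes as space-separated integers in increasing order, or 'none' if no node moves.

Old toposort: [1, 3, 4, 0, 5, 2, 6]
Added edge 0->5
Recompute Kahn (smallest-id tiebreak):
  initial in-degrees: [2, 0, 2, 0, 1, 3, 1]
  ready (indeg=0): [1, 3]
  pop 1: indeg[0]->1; indeg[4]->0; indeg[5]->2 | ready=[3, 4] | order so far=[1]
  pop 3: no out-edges | ready=[4] | order so far=[1, 3]
  pop 4: indeg[0]->0; indeg[2]->1; indeg[5]->1 | ready=[0] | order so far=[1, 3, 4]
  pop 0: indeg[5]->0 | ready=[5] | order so far=[1, 3, 4, 0]
  pop 5: indeg[2]->0; indeg[6]->0 | ready=[2, 6] | order so far=[1, 3, 4, 0, 5]
  pop 2: no out-edges | ready=[6] | order so far=[1, 3, 4, 0, 5, 2]
  pop 6: no out-edges | ready=[] | order so far=[1, 3, 4, 0, 5, 2, 6]
New canonical toposort: [1, 3, 4, 0, 5, 2, 6]
Compare positions:
  Node 0: index 3 -> 3 (same)
  Node 1: index 0 -> 0 (same)
  Node 2: index 5 -> 5 (same)
  Node 3: index 1 -> 1 (same)
  Node 4: index 2 -> 2 (same)
  Node 5: index 4 -> 4 (same)
  Node 6: index 6 -> 6 (same)
Nodes that changed position: none

Answer: none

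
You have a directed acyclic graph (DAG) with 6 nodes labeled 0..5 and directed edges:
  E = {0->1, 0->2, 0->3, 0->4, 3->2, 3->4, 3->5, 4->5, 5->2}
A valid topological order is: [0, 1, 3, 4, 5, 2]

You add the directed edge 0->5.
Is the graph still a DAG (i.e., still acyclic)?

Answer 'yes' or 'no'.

Given toposort: [0, 1, 3, 4, 5, 2]
Position of 0: index 0; position of 5: index 4
New edge 0->5: forward
Forward edge: respects the existing order. Still a DAG, same toposort still valid.
Still a DAG? yes

Answer: yes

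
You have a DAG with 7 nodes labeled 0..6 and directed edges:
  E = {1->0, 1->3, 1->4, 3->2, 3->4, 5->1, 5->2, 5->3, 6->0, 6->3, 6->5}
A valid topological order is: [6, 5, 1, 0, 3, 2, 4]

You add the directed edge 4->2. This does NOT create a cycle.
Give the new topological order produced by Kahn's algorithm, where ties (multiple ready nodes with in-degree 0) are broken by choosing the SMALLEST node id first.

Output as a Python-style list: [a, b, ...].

Old toposort: [6, 5, 1, 0, 3, 2, 4]
Added edge: 4->2
Position of 4 (6) > position of 2 (5). Must reorder: 4 must now come before 2.
Run Kahn's algorithm (break ties by smallest node id):
  initial in-degrees: [2, 1, 3, 3, 2, 1, 0]
  ready (indeg=0): [6]
  pop 6: indeg[0]->1; indeg[3]->2; indeg[5]->0 | ready=[5] | order so far=[6]
  pop 5: indeg[1]->0; indeg[2]->2; indeg[3]->1 | ready=[1] | order so far=[6, 5]
  pop 1: indeg[0]->0; indeg[3]->0; indeg[4]->1 | ready=[0, 3] | order so far=[6, 5, 1]
  pop 0: no out-edges | ready=[3] | order so far=[6, 5, 1, 0]
  pop 3: indeg[2]->1; indeg[4]->0 | ready=[4] | order so far=[6, 5, 1, 0, 3]
  pop 4: indeg[2]->0 | ready=[2] | order so far=[6, 5, 1, 0, 3, 4]
  pop 2: no out-edges | ready=[] | order so far=[6, 5, 1, 0, 3, 4, 2]
  Result: [6, 5, 1, 0, 3, 4, 2]

Answer: [6, 5, 1, 0, 3, 4, 2]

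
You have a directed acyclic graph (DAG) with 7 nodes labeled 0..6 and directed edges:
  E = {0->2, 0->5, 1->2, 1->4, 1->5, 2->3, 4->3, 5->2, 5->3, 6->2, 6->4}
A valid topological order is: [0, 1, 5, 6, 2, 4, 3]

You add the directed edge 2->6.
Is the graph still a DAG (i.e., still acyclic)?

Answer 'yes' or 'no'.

Answer: no

Derivation:
Given toposort: [0, 1, 5, 6, 2, 4, 3]
Position of 2: index 4; position of 6: index 3
New edge 2->6: backward (u after v in old order)
Backward edge: old toposort is now invalid. Check if this creates a cycle.
Does 6 already reach 2? Reachable from 6: [2, 3, 4, 6]. YES -> cycle!
Still a DAG? no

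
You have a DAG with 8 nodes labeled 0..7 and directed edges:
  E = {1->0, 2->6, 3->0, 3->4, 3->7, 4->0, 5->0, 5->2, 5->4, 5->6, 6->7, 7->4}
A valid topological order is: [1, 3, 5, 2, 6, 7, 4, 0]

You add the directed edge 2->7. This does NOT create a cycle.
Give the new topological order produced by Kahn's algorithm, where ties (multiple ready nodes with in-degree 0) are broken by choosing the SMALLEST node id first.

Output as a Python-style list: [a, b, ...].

Old toposort: [1, 3, 5, 2, 6, 7, 4, 0]
Added edge: 2->7
Position of 2 (3) < position of 7 (5). Old order still valid.
Run Kahn's algorithm (break ties by smallest node id):
  initial in-degrees: [4, 0, 1, 0, 3, 0, 2, 3]
  ready (indeg=0): [1, 3, 5]
  pop 1: indeg[0]->3 | ready=[3, 5] | order so far=[1]
  pop 3: indeg[0]->2; indeg[4]->2; indeg[7]->2 | ready=[5] | order so far=[1, 3]
  pop 5: indeg[0]->1; indeg[2]->0; indeg[4]->1; indeg[6]->1 | ready=[2] | order so far=[1, 3, 5]
  pop 2: indeg[6]->0; indeg[7]->1 | ready=[6] | order so far=[1, 3, 5, 2]
  pop 6: indeg[7]->0 | ready=[7] | order so far=[1, 3, 5, 2, 6]
  pop 7: indeg[4]->0 | ready=[4] | order so far=[1, 3, 5, 2, 6, 7]
  pop 4: indeg[0]->0 | ready=[0] | order so far=[1, 3, 5, 2, 6, 7, 4]
  pop 0: no out-edges | ready=[] | order so far=[1, 3, 5, 2, 6, 7, 4, 0]
  Result: [1, 3, 5, 2, 6, 7, 4, 0]

Answer: [1, 3, 5, 2, 6, 7, 4, 0]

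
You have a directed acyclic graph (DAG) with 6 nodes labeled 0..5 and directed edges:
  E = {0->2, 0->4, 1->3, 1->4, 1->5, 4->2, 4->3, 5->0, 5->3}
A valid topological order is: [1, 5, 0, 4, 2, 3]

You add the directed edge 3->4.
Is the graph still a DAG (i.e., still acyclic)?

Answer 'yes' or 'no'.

Given toposort: [1, 5, 0, 4, 2, 3]
Position of 3: index 5; position of 4: index 3
New edge 3->4: backward (u after v in old order)
Backward edge: old toposort is now invalid. Check if this creates a cycle.
Does 4 already reach 3? Reachable from 4: [2, 3, 4]. YES -> cycle!
Still a DAG? no

Answer: no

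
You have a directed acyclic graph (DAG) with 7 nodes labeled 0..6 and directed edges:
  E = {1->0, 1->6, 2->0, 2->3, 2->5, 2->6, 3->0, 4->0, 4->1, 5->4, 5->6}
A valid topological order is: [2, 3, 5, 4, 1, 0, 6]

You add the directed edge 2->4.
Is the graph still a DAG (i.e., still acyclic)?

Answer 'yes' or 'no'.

Given toposort: [2, 3, 5, 4, 1, 0, 6]
Position of 2: index 0; position of 4: index 3
New edge 2->4: forward
Forward edge: respects the existing order. Still a DAG, same toposort still valid.
Still a DAG? yes

Answer: yes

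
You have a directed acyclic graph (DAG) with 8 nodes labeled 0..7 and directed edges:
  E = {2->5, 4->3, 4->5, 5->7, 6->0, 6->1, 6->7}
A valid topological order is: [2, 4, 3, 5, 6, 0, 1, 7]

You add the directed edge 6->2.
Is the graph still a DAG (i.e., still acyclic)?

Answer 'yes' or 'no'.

Answer: yes

Derivation:
Given toposort: [2, 4, 3, 5, 6, 0, 1, 7]
Position of 6: index 4; position of 2: index 0
New edge 6->2: backward (u after v in old order)
Backward edge: old toposort is now invalid. Check if this creates a cycle.
Does 2 already reach 6? Reachable from 2: [2, 5, 7]. NO -> still a DAG (reorder needed).
Still a DAG? yes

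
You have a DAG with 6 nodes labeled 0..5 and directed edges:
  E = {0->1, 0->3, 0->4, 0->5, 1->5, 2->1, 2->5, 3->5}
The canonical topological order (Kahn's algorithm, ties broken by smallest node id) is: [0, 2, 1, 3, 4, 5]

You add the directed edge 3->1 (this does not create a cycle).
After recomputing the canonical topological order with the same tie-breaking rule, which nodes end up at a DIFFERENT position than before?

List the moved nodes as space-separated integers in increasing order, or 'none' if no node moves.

Answer: 1 3

Derivation:
Old toposort: [0, 2, 1, 3, 4, 5]
Added edge 3->1
Recompute Kahn (smallest-id tiebreak):
  initial in-degrees: [0, 3, 0, 1, 1, 4]
  ready (indeg=0): [0, 2]
  pop 0: indeg[1]->2; indeg[3]->0; indeg[4]->0; indeg[5]->3 | ready=[2, 3, 4] | order so far=[0]
  pop 2: indeg[1]->1; indeg[5]->2 | ready=[3, 4] | order so far=[0, 2]
  pop 3: indeg[1]->0; indeg[5]->1 | ready=[1, 4] | order so far=[0, 2, 3]
  pop 1: indeg[5]->0 | ready=[4, 5] | order so far=[0, 2, 3, 1]
  pop 4: no out-edges | ready=[5] | order so far=[0, 2, 3, 1, 4]
  pop 5: no out-edges | ready=[] | order so far=[0, 2, 3, 1, 4, 5]
New canonical toposort: [0, 2, 3, 1, 4, 5]
Compare positions:
  Node 0: index 0 -> 0 (same)
  Node 1: index 2 -> 3 (moved)
  Node 2: index 1 -> 1 (same)
  Node 3: index 3 -> 2 (moved)
  Node 4: index 4 -> 4 (same)
  Node 5: index 5 -> 5 (same)
Nodes that changed position: 1 3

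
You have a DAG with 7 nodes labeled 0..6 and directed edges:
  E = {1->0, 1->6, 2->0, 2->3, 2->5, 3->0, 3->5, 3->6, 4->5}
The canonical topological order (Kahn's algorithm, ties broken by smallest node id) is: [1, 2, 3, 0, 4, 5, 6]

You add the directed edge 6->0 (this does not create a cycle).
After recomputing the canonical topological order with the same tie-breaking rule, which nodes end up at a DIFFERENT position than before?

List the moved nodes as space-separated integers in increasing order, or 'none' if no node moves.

Answer: 0 4 5 6

Derivation:
Old toposort: [1, 2, 3, 0, 4, 5, 6]
Added edge 6->0
Recompute Kahn (smallest-id tiebreak):
  initial in-degrees: [4, 0, 0, 1, 0, 3, 2]
  ready (indeg=0): [1, 2, 4]
  pop 1: indeg[0]->3; indeg[6]->1 | ready=[2, 4] | order so far=[1]
  pop 2: indeg[0]->2; indeg[3]->0; indeg[5]->2 | ready=[3, 4] | order so far=[1, 2]
  pop 3: indeg[0]->1; indeg[5]->1; indeg[6]->0 | ready=[4, 6] | order so far=[1, 2, 3]
  pop 4: indeg[5]->0 | ready=[5, 6] | order so far=[1, 2, 3, 4]
  pop 5: no out-edges | ready=[6] | order so far=[1, 2, 3, 4, 5]
  pop 6: indeg[0]->0 | ready=[0] | order so far=[1, 2, 3, 4, 5, 6]
  pop 0: no out-edges | ready=[] | order so far=[1, 2, 3, 4, 5, 6, 0]
New canonical toposort: [1, 2, 3, 4, 5, 6, 0]
Compare positions:
  Node 0: index 3 -> 6 (moved)
  Node 1: index 0 -> 0 (same)
  Node 2: index 1 -> 1 (same)
  Node 3: index 2 -> 2 (same)
  Node 4: index 4 -> 3 (moved)
  Node 5: index 5 -> 4 (moved)
  Node 6: index 6 -> 5 (moved)
Nodes that changed position: 0 4 5 6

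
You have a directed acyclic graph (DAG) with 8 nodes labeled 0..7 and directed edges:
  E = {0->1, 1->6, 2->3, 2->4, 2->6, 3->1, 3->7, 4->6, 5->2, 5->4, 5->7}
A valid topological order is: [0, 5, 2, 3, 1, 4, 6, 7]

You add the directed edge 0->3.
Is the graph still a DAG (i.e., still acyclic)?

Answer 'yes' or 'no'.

Answer: yes

Derivation:
Given toposort: [0, 5, 2, 3, 1, 4, 6, 7]
Position of 0: index 0; position of 3: index 3
New edge 0->3: forward
Forward edge: respects the existing order. Still a DAG, same toposort still valid.
Still a DAG? yes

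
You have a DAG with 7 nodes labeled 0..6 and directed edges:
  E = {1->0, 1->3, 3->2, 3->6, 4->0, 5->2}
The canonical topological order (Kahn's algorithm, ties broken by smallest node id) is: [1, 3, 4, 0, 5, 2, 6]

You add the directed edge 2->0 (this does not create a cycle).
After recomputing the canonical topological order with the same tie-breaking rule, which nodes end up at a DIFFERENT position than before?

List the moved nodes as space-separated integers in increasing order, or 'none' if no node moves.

Old toposort: [1, 3, 4, 0, 5, 2, 6]
Added edge 2->0
Recompute Kahn (smallest-id tiebreak):
  initial in-degrees: [3, 0, 2, 1, 0, 0, 1]
  ready (indeg=0): [1, 4, 5]
  pop 1: indeg[0]->2; indeg[3]->0 | ready=[3, 4, 5] | order so far=[1]
  pop 3: indeg[2]->1; indeg[6]->0 | ready=[4, 5, 6] | order so far=[1, 3]
  pop 4: indeg[0]->1 | ready=[5, 6] | order so far=[1, 3, 4]
  pop 5: indeg[2]->0 | ready=[2, 6] | order so far=[1, 3, 4, 5]
  pop 2: indeg[0]->0 | ready=[0, 6] | order so far=[1, 3, 4, 5, 2]
  pop 0: no out-edges | ready=[6] | order so far=[1, 3, 4, 5, 2, 0]
  pop 6: no out-edges | ready=[] | order so far=[1, 3, 4, 5, 2, 0, 6]
New canonical toposort: [1, 3, 4, 5, 2, 0, 6]
Compare positions:
  Node 0: index 3 -> 5 (moved)
  Node 1: index 0 -> 0 (same)
  Node 2: index 5 -> 4 (moved)
  Node 3: index 1 -> 1 (same)
  Node 4: index 2 -> 2 (same)
  Node 5: index 4 -> 3 (moved)
  Node 6: index 6 -> 6 (same)
Nodes that changed position: 0 2 5

Answer: 0 2 5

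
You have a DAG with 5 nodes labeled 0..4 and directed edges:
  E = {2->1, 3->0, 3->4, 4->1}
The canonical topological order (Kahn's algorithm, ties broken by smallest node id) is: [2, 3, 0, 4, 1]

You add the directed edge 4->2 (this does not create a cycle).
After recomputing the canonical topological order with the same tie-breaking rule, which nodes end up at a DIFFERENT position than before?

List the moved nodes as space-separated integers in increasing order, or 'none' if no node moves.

Answer: 0 2 3 4

Derivation:
Old toposort: [2, 3, 0, 4, 1]
Added edge 4->2
Recompute Kahn (smallest-id tiebreak):
  initial in-degrees: [1, 2, 1, 0, 1]
  ready (indeg=0): [3]
  pop 3: indeg[0]->0; indeg[4]->0 | ready=[0, 4] | order so far=[3]
  pop 0: no out-edges | ready=[4] | order so far=[3, 0]
  pop 4: indeg[1]->1; indeg[2]->0 | ready=[2] | order so far=[3, 0, 4]
  pop 2: indeg[1]->0 | ready=[1] | order so far=[3, 0, 4, 2]
  pop 1: no out-edges | ready=[] | order so far=[3, 0, 4, 2, 1]
New canonical toposort: [3, 0, 4, 2, 1]
Compare positions:
  Node 0: index 2 -> 1 (moved)
  Node 1: index 4 -> 4 (same)
  Node 2: index 0 -> 3 (moved)
  Node 3: index 1 -> 0 (moved)
  Node 4: index 3 -> 2 (moved)
Nodes that changed position: 0 2 3 4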